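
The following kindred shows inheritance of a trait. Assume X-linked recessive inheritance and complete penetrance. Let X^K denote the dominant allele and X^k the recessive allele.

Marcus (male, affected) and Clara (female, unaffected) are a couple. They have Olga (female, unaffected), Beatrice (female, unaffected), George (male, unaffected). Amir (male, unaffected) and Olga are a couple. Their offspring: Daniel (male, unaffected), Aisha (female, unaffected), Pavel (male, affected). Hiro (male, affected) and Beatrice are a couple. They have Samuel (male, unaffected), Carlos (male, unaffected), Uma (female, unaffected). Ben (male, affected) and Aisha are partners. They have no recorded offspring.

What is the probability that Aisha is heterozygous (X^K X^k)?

Amir is unaffected, so Amir is X^K Y.
Olga is unaffected so carries K and received k from Marcus (X^k Y), so Olga is X^K X^k.
Their cross gives offspring ratios 1/2 X^K X^K : 1/2 X^K X^k. Conditioning on Aisha being unaffected, P(X^K X^k) = 1/2 / 1 = 1/2.

1/2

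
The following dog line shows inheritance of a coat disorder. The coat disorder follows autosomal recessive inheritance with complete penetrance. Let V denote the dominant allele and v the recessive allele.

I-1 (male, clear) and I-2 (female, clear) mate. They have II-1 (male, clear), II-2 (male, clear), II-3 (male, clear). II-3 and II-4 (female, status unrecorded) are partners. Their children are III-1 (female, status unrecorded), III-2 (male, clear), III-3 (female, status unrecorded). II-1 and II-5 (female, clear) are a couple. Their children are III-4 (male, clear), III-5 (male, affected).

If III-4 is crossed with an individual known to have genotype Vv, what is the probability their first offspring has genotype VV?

II-1 is clear so carries V and passed v to III-5 (vv), so II-1 is Vv.
II-5 is clear so carries V and passed v to III-5 (vv), so II-5 is Vv.
III-4 is a clear offspring of II-1 (Vv) × II-5 (Vv), whose cross gives 1/4 VV : 1/2 Vv : 1/4 vv; conditioning on being clear, III-4 is VV with probability 1/3, Vv with probability 2/3.
Summing over parental genotype combinations, P(offspring has genotype VV) = 1/3·1/2 + 2/3·1/4 = 1/3.

1/3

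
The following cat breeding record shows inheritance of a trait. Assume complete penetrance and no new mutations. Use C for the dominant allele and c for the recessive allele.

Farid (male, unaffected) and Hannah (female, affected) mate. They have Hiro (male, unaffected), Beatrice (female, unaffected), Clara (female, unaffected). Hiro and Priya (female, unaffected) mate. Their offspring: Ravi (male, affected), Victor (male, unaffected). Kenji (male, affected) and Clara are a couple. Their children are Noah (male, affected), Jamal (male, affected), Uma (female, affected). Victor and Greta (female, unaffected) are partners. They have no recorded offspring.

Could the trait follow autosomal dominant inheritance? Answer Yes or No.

Under autosomal dominant, Ravi (affected, male) cannot arise from Hiro (unaffected) × Priya (unaffected).

No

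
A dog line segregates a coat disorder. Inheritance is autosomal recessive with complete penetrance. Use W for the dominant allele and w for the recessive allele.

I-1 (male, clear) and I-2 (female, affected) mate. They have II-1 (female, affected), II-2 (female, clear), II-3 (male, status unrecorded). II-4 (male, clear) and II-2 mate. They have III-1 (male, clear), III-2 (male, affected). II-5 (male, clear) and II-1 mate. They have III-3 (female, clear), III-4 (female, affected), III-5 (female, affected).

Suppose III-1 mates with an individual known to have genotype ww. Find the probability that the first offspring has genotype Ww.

II-4 is clear so carries W and passed w to III-2 (ww), so II-4 is Ww.
II-2 is clear so carries W and received w from I-2 (ww), so II-2 is Ww.
III-1 is a clear offspring of II-4 (Ww) × II-2 (Ww), whose cross gives 1/4 WW : 1/2 Ww : 1/4 ww; conditioning on being clear, III-1 is WW with probability 1/3, Ww with probability 2/3.
Summing over parental genotype combinations, P(offspring has genotype Ww) = 1/3·1 + 2/3·1/2 = 2/3.

2/3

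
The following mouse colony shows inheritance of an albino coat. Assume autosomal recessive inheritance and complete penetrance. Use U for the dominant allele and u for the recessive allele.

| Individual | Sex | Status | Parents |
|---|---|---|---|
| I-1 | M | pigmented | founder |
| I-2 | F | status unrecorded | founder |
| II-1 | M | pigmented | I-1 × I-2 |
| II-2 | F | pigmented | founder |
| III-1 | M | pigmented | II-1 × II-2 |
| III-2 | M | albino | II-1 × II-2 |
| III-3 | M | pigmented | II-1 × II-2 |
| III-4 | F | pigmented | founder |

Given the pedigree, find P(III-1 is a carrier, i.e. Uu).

II-1 is pigmented so carries U and passed u to III-2 (uu), so II-1 is Uu.
II-2 is pigmented so carries U and passed u to III-2 (uu), so II-2 is Uu.
Their cross gives offspring ratios 1/4 UU : 1/2 Uu : 1/4 uu. Conditioning on III-1 being pigmented, P(Uu) = 1/2 / 3/4 = 2/3.

2/3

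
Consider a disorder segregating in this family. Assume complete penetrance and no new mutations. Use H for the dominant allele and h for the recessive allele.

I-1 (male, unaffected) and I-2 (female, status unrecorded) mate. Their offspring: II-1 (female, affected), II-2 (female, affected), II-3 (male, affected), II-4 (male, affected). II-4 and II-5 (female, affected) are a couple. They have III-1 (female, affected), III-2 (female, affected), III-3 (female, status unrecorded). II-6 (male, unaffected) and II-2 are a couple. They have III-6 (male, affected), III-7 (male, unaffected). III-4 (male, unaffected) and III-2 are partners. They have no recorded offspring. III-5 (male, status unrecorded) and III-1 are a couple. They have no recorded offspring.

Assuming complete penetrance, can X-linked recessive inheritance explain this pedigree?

Under X-linked recessive, II-1 (affected, female) cannot arise from I-1 (unaffected) × I-2 (unrecorded).

No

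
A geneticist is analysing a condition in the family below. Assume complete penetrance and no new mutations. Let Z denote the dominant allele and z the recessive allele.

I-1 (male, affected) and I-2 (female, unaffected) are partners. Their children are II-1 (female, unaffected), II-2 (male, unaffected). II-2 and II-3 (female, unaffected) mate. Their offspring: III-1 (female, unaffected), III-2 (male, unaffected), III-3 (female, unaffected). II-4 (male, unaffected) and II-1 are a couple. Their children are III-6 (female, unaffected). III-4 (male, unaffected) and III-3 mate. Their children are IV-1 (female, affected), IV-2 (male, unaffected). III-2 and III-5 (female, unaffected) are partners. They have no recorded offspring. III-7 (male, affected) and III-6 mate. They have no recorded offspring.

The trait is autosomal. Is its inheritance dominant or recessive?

recessive

III-4 and III-3 are both unaffected yet have an affected child IV-1. Under dominance, an affected child requires at least one affected parent, so the trait cannot be dominant.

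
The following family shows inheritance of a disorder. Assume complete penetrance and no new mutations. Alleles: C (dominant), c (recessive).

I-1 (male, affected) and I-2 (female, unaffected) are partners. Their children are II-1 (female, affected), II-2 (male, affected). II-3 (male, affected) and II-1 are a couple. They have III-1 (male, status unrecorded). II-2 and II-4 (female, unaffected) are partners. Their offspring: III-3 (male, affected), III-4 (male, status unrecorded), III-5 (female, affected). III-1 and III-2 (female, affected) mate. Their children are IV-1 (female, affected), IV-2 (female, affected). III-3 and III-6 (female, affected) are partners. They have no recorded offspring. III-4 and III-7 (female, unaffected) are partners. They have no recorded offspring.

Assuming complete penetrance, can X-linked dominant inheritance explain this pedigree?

No

Under X-linked dominant, II-2 (affected, male) cannot arise from I-1 (affected) × I-2 (unaffected).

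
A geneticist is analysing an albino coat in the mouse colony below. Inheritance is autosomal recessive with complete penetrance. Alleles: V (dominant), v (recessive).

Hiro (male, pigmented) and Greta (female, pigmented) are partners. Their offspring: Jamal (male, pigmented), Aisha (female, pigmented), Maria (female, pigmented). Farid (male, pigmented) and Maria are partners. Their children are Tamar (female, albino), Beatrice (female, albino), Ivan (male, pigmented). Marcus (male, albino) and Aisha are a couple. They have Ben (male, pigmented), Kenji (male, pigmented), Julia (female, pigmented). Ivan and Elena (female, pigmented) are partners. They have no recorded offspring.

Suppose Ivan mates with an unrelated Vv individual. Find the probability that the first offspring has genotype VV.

1/3

Farid is pigmented so carries V and passed v to Tamar (vv), so Farid is Vv.
Maria is pigmented so carries V and passed v to Tamar (vv), so Maria is Vv.
Ivan is a pigmented offspring of Farid (Vv) × Maria (Vv), whose cross gives 1/4 VV : 1/2 Vv : 1/4 vv; conditioning on being pigmented, Ivan is VV with probability 1/3, Vv with probability 2/3.
Summing over parental genotype combinations, P(offspring has genotype VV) = 1/3·1/2 + 2/3·1/4 = 1/3.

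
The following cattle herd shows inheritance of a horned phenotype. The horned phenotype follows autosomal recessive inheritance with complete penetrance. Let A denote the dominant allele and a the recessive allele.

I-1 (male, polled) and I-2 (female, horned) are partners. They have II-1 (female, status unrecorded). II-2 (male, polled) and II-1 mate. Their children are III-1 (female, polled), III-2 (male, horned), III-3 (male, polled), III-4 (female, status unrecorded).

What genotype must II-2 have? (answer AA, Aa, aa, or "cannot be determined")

From phenotype alone, II-2 is AA or Aa.
II-2 is polled so carries A and passed a to III-2 (aa), so II-2 is Aa.

Aa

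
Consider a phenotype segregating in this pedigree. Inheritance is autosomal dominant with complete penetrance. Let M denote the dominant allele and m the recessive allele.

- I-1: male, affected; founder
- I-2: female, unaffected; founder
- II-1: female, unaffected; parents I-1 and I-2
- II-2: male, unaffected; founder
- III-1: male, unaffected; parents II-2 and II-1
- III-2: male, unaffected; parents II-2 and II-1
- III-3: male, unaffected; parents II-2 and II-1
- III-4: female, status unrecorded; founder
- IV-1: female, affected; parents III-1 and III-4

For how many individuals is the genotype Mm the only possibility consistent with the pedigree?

Obligate heterozygotes: I-1 is affected so carries M and passed m to II-1 (mm), so I-1 is Mm; IV-1 is affected so carries M and received m from III-1 (mm), so IV-1 is Mm.
Every other individual is either homozygous by phenotype or has at least one consistent homozygous assignment, so the count is 2.

2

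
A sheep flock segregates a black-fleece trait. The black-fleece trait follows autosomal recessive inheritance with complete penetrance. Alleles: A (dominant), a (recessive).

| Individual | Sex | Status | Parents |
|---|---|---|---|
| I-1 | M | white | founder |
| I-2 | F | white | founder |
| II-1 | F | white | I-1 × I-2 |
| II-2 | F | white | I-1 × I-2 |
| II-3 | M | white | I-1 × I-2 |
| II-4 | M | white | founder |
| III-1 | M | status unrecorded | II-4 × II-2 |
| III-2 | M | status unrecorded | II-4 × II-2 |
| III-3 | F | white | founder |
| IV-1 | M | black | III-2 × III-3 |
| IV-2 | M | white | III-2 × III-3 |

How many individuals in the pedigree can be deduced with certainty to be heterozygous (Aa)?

1

Obligate heterozygotes: III-3 is white so carries A and passed a to IV-1 (aa), so III-3 is Aa.
Every other individual is either homozygous by phenotype or has at least one consistent homozygous assignment, so the count is 1.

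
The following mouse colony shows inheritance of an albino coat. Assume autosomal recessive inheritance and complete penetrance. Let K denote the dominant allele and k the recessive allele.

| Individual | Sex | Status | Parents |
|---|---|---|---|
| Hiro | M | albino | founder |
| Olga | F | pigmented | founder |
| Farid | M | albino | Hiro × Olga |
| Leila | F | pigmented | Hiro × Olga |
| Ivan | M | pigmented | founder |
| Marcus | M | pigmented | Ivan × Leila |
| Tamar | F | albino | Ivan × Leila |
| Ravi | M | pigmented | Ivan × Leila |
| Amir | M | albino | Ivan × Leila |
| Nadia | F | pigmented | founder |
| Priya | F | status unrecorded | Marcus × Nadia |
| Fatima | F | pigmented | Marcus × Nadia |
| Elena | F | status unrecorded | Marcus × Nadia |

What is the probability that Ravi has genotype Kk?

Ivan is pigmented so carries K and passed k to Tamar (kk), so Ivan is Kk.
Leila is pigmented so carries K and received k from Hiro (kk), so Leila is Kk.
Their cross gives offspring ratios 1/4 KK : 1/2 Kk : 1/4 kk. Conditioning on Ravi being pigmented, P(Kk) = 1/2 / 3/4 = 2/3.

2/3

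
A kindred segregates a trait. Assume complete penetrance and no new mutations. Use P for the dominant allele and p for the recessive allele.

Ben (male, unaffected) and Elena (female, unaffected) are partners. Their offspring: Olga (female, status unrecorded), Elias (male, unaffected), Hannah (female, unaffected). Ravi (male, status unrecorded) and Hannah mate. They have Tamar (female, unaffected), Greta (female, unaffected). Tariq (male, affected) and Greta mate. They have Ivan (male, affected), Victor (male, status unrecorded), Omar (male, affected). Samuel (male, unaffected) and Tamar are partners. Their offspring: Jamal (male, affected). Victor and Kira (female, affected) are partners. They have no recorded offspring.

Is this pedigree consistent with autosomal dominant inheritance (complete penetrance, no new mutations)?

Under autosomal dominant, Jamal (affected, male) cannot arise from Samuel (unaffected) × Tamar (unaffected).

No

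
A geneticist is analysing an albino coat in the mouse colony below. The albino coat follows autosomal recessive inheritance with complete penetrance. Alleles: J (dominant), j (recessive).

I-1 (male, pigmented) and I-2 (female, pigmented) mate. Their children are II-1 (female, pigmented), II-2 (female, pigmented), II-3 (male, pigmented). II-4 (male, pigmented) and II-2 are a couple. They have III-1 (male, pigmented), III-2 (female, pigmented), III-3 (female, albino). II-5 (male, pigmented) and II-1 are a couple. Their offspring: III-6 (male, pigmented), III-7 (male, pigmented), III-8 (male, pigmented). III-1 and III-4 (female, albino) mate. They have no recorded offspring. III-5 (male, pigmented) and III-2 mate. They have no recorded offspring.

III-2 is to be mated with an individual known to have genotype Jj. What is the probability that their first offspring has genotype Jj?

1/2

II-4 is pigmented so carries J and passed j to III-3 (jj), so II-4 is Jj.
II-2 is pigmented so carries J and passed j to III-3 (jj), so II-2 is Jj.
III-2 is a pigmented offspring of II-4 (Jj) × II-2 (Jj), whose cross gives 1/4 JJ : 1/2 Jj : 1/4 jj; conditioning on being pigmented, III-2 is JJ with probability 1/3, Jj with probability 2/3.
Summing over parental genotype combinations, P(offspring has genotype Jj) = 1/3·1/2 + 2/3·1/2 = 1/2.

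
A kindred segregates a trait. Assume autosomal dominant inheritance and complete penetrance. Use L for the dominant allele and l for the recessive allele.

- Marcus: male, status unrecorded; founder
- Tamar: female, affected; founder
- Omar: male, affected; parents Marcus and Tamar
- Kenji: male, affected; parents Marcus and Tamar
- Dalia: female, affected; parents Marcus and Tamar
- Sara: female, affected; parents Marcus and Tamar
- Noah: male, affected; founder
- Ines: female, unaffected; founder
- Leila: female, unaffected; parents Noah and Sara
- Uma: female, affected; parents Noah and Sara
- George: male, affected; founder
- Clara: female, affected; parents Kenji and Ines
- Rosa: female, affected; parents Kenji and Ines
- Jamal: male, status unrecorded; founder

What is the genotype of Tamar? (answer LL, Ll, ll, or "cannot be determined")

Tamar's phenotype allows LL or Ll, and no parent or child forces a single allele at both positions; consistent genotype assignments exist with Tamar as LL or Ll.

cannot be determined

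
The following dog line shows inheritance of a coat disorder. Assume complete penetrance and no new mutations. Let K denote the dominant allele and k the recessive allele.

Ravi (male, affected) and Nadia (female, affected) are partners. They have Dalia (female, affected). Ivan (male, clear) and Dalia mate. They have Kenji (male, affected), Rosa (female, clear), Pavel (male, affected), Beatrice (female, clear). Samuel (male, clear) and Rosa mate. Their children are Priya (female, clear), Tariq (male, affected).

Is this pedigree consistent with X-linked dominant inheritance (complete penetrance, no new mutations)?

Under X-linked dominant, Tariq (affected, male) cannot arise from Samuel (clear) × Rosa (clear).

No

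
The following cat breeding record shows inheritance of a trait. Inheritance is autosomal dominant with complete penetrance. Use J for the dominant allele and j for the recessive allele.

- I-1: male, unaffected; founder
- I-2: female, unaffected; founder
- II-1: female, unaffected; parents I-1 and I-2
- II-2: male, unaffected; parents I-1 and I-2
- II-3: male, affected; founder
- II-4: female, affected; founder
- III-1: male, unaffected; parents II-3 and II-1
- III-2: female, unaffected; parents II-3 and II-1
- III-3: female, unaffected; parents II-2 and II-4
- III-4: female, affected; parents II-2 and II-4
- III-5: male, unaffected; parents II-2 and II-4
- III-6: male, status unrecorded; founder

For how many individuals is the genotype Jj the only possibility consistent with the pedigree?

3

Obligate heterozygotes: II-3 is affected so carries J and passed j to III-1 (jj), so II-3 is Jj; II-4 is affected so carries J and passed j to III-3 (jj), so II-4 is Jj; III-4 is affected so carries J and received j from II-2 (jj), so III-4 is Jj.
Every other individual is either homozygous by phenotype or has at least one consistent homozygous assignment, so the count is 3.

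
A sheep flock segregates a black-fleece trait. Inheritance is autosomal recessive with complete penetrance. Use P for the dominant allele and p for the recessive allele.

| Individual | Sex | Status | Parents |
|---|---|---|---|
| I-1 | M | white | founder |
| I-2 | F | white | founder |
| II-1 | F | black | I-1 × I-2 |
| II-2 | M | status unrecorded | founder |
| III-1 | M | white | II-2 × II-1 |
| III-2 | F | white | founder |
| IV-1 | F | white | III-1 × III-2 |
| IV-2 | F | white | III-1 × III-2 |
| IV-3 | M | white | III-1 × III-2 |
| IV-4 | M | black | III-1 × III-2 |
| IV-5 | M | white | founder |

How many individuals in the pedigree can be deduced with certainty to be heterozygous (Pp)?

Obligate heterozygotes: I-1 is white so carries P and passed p to II-1 (pp), so I-1 is Pp; I-2 is white so carries P and passed p to II-1 (pp), so I-2 is Pp; III-1 is white so carries P and received p from II-1 (pp), so III-1 is Pp; III-2 is white so carries P and passed p to IV-4 (pp), so III-2 is Pp.
Every other individual is either homozygous by phenotype or has at least one consistent homozygous assignment, so the count is 4.

4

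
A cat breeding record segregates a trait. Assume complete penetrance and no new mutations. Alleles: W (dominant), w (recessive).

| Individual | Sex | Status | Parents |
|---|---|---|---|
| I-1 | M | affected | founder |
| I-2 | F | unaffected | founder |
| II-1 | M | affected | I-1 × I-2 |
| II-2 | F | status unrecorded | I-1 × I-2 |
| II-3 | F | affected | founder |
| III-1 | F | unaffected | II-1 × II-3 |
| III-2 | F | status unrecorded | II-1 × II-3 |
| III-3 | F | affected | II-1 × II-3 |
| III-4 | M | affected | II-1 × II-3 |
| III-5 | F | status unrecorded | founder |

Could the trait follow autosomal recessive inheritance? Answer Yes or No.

Under autosomal recessive, III-1 (unaffected, female) cannot arise from II-1 (affected) × II-3 (affected).

No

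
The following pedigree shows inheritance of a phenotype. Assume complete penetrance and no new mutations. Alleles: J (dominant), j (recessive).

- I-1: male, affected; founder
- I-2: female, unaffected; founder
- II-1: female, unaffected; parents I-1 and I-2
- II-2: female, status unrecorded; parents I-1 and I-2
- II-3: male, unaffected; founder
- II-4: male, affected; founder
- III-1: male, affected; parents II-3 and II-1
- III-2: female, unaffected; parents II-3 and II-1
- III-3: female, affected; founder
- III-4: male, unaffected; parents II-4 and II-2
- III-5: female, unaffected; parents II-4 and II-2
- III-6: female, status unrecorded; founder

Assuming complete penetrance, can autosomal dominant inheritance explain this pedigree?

Under autosomal dominant, III-1 (affected, male) cannot arise from II-3 (unaffected) × II-1 (unaffected).

No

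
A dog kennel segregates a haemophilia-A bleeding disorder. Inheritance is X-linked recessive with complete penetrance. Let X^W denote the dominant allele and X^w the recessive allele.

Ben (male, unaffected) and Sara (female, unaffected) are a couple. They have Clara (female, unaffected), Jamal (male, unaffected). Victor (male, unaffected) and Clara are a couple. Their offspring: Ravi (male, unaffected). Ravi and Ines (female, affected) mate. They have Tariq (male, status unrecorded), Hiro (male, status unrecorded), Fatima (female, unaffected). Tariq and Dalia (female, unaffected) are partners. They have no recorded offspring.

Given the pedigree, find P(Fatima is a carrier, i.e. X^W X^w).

1

Fatima is unaffected so carries W and received w from Ines (X^w X^w), so Fatima is X^W X^w, giving P(X^W X^w) = 1.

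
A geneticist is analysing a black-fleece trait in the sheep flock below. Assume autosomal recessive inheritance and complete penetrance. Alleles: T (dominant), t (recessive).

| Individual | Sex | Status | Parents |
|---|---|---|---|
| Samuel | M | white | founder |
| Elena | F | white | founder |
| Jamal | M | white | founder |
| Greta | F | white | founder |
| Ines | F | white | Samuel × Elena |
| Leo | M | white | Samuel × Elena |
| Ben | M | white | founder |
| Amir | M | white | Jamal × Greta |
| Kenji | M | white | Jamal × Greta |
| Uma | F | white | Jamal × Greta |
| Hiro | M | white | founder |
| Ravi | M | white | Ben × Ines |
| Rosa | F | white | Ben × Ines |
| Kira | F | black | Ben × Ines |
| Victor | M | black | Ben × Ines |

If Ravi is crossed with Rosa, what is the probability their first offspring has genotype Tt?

Ben is white so carries T and passed t to Kira (tt), so Ben is Tt.
Ines is white so carries T and passed t to Kira (tt), so Ines is Tt.
Ravi is a white offspring of Ben (Tt) × Ines (Tt), whose cross gives 1/4 TT : 1/2 Tt : 1/4 tt; conditioning on being white, Ravi is TT with probability 1/3, Tt with probability 2/3.
Rosa is a white offspring of Ben (Tt) × Ines (Tt), whose cross gives 1/4 TT : 1/2 Tt : 1/4 tt; conditioning on being white, Rosa is TT with probability 1/3, Tt with probability 2/3.
Summing over parental genotype combinations, P(offspring has genotype Tt) = 2/9·1/2 + 2/9·1/2 + 4/9·1/2 = 4/9.

4/9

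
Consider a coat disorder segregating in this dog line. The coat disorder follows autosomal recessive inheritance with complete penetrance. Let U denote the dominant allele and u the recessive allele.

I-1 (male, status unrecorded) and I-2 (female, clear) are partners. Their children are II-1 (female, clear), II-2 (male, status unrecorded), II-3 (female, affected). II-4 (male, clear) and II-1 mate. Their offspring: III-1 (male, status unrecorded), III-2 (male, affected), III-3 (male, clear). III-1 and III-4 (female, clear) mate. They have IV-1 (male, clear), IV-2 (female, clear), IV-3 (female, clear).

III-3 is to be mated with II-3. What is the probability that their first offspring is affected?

1/3

II-4 is clear so carries U and passed u to III-2 (uu), so II-4 is Uu.
II-1 is clear so carries U and passed u to III-2 (uu), so II-1 is Uu.
III-3 is a clear offspring of II-4 (Uu) × II-1 (Uu), whose cross gives 1/4 UU : 1/2 Uu : 1/4 uu; conditioning on being clear, III-3 is UU with probability 1/3, Uu with probability 2/3.
II-3 is affected, so II-3 is uu.
Summing over parental genotype combinations, P(offspring is affected) = 2/3·1/2 = 1/3.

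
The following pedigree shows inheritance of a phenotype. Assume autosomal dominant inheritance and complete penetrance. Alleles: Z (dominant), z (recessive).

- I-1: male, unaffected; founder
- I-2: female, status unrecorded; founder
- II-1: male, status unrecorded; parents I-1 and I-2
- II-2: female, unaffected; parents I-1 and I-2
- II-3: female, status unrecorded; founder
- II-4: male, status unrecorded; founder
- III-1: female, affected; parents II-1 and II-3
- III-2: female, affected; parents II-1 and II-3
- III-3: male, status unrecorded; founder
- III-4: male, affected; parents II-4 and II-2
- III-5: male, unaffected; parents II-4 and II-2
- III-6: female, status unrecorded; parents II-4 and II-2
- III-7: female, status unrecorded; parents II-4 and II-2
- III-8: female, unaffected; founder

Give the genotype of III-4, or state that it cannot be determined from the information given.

From phenotype alone, III-4 is ZZ or Zz.
III-4 is affected so carries Z and received z from II-2 (zz), so III-4 is Zz.

Zz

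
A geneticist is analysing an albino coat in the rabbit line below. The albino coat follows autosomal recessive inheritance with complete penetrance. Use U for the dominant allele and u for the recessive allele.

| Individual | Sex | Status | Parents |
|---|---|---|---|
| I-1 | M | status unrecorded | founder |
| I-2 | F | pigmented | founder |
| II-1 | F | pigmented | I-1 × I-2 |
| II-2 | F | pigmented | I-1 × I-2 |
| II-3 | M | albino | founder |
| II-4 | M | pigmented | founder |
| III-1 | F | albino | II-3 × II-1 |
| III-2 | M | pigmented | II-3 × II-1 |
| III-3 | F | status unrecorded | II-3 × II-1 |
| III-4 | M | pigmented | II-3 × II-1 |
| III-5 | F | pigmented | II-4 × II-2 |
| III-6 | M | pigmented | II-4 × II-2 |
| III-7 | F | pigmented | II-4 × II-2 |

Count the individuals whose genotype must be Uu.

3

Obligate heterozygotes: II-1 is pigmented so carries U and passed u to III-1 (uu), so II-1 is Uu; III-2 is pigmented so carries U and received u from II-3 (uu), so III-2 is Uu; III-4 is pigmented so carries U and received u from II-3 (uu), so III-4 is Uu.
Every other individual is either homozygous by phenotype or has at least one consistent homozygous assignment, so the count is 3.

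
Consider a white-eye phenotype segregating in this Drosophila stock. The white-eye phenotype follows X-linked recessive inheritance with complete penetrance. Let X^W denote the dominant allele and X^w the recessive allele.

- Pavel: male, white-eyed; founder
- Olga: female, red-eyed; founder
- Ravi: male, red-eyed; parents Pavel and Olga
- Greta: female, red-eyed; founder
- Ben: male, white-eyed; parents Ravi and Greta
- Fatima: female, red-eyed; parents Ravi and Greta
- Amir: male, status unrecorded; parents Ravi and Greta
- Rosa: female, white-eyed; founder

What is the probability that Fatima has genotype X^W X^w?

1/2

Ravi is red-eyed, so Ravi is X^W Y.
Greta is red-eyed so carries W and passed w to Ben (X^w Y), so Greta is X^W X^w.
Their cross gives offspring ratios 1/2 X^W X^W : 1/2 X^W X^w. Conditioning on Fatima being red-eyed, P(X^W X^w) = 1/2 / 1 = 1/2.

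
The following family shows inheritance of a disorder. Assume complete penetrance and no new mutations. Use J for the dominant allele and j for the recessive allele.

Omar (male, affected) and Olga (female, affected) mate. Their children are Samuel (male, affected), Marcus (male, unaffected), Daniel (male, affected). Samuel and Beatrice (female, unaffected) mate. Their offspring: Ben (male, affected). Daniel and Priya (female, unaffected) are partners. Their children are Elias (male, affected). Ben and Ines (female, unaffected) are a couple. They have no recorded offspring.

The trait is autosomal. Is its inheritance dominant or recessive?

dominant

Omar and Olga are both affected yet have an unaffected child Marcus. Under a recessive model two affected parents are homozygous and every child would be affected, so the trait cannot be recessive.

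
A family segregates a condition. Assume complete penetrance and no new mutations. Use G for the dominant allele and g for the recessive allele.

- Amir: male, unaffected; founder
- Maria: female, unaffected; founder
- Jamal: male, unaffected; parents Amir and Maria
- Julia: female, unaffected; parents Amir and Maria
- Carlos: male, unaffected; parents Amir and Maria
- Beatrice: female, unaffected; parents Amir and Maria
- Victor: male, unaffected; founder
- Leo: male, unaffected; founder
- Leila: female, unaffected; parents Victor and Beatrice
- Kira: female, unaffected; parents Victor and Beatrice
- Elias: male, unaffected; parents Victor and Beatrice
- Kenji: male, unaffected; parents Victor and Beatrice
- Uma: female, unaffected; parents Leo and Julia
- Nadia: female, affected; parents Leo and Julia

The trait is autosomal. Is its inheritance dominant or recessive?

recessive

Leo and Julia are both unaffected yet have an affected child Nadia. Under dominance, an affected child requires at least one affected parent, so the trait cannot be dominant.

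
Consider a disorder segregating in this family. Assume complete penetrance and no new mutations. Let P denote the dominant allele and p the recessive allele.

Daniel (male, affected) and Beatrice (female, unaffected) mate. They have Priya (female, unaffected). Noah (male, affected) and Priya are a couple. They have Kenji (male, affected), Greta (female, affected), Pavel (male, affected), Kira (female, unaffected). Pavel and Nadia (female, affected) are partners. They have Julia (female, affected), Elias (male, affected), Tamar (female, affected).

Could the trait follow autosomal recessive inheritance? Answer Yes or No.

A consistent assignment under autosomal recessive exists: Daniel pp, Beatrice PP, Priya Pp, Noah pp, Kenji pp, Greta pp, Pavel pp, Kira Pp, Nadia pp, Julia pp, Elias pp, Tamar pp.
In this assignment every recorded phenotype matches its genotype and every non-founder's genotype is obtainable from its parents' genotypes, so the pedigree is consistent.

Yes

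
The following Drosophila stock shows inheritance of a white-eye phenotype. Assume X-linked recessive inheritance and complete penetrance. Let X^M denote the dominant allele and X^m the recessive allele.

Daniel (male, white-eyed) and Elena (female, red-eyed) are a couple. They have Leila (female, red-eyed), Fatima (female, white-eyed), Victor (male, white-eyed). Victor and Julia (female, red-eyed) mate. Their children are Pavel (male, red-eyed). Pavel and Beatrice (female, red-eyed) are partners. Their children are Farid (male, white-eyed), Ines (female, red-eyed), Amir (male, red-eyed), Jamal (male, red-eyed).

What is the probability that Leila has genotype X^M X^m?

Leila is red-eyed so carries M and received m from Daniel (X^m Y), so Leila is X^M X^m, giving P(X^M X^m) = 1.

1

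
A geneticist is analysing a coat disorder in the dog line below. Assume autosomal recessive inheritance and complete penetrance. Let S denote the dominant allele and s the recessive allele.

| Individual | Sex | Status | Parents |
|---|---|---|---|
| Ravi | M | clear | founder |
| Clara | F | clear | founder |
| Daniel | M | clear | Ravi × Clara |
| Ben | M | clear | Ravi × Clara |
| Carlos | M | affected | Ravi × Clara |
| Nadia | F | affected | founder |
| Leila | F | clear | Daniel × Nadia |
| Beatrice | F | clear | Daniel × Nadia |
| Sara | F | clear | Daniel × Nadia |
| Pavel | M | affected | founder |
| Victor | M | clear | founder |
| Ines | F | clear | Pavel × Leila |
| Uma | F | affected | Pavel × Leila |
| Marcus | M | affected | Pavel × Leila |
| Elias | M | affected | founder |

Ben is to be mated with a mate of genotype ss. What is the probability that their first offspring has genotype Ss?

2/3

Ravi is clear so carries S and passed s to Carlos (ss), so Ravi is Ss.
Clara is clear so carries S and passed s to Carlos (ss), so Clara is Ss.
Ben is a clear offspring of Ravi (Ss) × Clara (Ss), whose cross gives 1/4 SS : 1/2 Ss : 1/4 ss; conditioning on being clear, Ben is SS with probability 1/3, Ss with probability 2/3.
Summing over parental genotype combinations, P(offspring has genotype Ss) = 1/3·1 + 2/3·1/2 = 2/3.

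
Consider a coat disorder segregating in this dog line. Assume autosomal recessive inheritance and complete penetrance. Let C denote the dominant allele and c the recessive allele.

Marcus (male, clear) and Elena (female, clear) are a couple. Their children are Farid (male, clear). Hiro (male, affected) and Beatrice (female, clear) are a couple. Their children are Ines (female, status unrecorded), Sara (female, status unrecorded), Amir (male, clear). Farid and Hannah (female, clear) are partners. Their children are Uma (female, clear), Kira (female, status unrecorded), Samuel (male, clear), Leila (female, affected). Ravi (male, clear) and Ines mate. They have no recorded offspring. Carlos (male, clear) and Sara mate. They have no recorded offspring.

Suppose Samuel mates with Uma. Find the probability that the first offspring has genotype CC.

4/9

Farid is clear so carries C and passed c to Leila (cc), so Farid is Cc.
Hannah is clear so carries C and passed c to Leila (cc), so Hannah is Cc.
Samuel is a clear offspring of Farid (Cc) × Hannah (Cc), whose cross gives 1/4 CC : 1/2 Cc : 1/4 cc; conditioning on being clear, Samuel is CC with probability 1/3, Cc with probability 2/3.
Uma is a clear offspring of Farid (Cc) × Hannah (Cc), whose cross gives 1/4 CC : 1/2 Cc : 1/4 cc; conditioning on being clear, Uma is CC with probability 1/3, Cc with probability 2/3.
Summing over parental genotype combinations, P(offspring has genotype CC) = 1/9·1 + 2/9·1/2 + 2/9·1/2 + 4/9·1/4 = 4/9.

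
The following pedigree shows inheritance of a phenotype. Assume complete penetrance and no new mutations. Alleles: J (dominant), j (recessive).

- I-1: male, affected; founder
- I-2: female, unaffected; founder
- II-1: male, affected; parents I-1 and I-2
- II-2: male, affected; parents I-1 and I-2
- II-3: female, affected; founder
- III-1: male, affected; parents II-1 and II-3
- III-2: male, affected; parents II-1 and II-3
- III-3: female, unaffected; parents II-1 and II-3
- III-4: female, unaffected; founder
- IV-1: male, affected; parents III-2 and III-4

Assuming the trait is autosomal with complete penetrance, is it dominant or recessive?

II-1 and II-3 are both affected yet have an unaffected child III-3. Under a recessive model two affected parents are homozygous and every child would be affected, so the trait cannot be recessive.

dominant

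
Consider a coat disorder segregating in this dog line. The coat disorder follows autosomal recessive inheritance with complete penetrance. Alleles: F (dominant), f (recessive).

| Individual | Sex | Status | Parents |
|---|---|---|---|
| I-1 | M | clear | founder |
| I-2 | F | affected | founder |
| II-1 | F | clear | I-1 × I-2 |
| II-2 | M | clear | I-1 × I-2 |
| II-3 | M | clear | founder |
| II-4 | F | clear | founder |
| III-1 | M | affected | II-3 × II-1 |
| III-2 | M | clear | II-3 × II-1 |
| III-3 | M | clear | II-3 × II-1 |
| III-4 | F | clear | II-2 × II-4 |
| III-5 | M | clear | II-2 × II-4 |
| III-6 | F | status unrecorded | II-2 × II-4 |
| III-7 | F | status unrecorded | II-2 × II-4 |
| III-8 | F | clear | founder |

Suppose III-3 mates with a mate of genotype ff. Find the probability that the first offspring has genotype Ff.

2/3

II-3 is clear so carries F and passed f to III-1 (ff), so II-3 is Ff.
II-1 is clear so carries F and received f from I-2 (ff), so II-1 is Ff.
III-3 is a clear offspring of II-3 (Ff) × II-1 (Ff), whose cross gives 1/4 FF : 1/2 Ff : 1/4 ff; conditioning on being clear, III-3 is FF with probability 1/3, Ff with probability 2/3.
Summing over parental genotype combinations, P(offspring has genotype Ff) = 1/3·1 + 2/3·1/2 = 2/3.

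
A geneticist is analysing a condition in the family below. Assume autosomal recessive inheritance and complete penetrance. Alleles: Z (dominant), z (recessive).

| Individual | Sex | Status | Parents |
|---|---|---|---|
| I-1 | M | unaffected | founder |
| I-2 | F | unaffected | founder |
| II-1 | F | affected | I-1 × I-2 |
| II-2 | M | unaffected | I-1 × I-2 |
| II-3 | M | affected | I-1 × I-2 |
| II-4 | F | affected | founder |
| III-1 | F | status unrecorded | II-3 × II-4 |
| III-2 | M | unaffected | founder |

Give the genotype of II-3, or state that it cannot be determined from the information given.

zz

II-3 is affected, so II-3 is zz.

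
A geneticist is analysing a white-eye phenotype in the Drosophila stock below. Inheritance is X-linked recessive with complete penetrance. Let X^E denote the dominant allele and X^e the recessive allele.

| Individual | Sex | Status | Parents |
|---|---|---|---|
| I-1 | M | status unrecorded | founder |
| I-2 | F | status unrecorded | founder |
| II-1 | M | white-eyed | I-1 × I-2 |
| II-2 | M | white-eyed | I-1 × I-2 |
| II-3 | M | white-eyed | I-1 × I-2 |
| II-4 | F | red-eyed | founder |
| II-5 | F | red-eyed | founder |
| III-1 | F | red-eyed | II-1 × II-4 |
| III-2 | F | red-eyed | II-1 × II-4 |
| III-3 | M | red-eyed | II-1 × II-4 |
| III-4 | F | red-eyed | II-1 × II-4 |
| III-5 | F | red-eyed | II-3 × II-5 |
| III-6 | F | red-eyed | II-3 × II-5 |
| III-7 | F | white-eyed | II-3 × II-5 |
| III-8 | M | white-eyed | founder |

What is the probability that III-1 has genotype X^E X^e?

1

III-1 is red-eyed so carries E and received e from II-1 (X^e Y), so III-1 is X^E X^e, giving P(X^E X^e) = 1.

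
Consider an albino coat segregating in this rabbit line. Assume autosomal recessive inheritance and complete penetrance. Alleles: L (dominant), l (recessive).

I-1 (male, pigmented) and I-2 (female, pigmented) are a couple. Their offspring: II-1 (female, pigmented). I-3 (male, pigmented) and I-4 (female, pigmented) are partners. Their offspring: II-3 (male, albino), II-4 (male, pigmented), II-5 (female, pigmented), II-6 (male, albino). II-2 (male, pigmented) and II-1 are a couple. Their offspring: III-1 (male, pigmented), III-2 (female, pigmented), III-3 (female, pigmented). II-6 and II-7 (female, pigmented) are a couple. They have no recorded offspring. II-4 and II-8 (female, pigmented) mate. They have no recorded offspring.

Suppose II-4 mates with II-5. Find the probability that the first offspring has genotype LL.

I-3 is pigmented so carries L and passed l to II-3 (ll), so I-3 is Ll.
I-4 is pigmented so carries L and passed l to II-3 (ll), so I-4 is Ll.
II-4 is a pigmented offspring of I-3 (Ll) × I-4 (Ll), whose cross gives 1/4 LL : 1/2 Ll : 1/4 ll; conditioning on being pigmented, II-4 is LL with probability 1/3, Ll with probability 2/3.
II-5 is a pigmented offspring of I-3 (Ll) × I-4 (Ll), whose cross gives 1/4 LL : 1/2 Ll : 1/4 ll; conditioning on being pigmented, II-5 is LL with probability 1/3, Ll with probability 2/3.
Summing over parental genotype combinations, P(offspring has genotype LL) = 1/9·1 + 2/9·1/2 + 2/9·1/2 + 4/9·1/4 = 4/9.

4/9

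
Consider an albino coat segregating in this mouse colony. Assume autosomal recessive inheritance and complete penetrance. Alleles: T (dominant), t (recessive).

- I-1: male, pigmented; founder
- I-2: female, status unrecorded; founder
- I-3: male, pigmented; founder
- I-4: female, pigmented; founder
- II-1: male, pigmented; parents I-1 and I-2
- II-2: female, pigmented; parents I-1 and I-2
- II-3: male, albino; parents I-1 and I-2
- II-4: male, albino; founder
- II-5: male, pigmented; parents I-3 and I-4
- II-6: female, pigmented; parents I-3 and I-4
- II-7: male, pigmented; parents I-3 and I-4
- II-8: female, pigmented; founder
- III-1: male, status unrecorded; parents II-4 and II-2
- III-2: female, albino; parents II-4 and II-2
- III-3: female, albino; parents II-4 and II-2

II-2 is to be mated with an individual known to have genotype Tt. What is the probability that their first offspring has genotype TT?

1/4

II-2 is pigmented so carries T and passed t to III-2 (tt), so II-2 is Tt.
The cross gives 1/4 TT : 1/2 Tt : 1/4 tt, so P(offspring has genotype TT) = 1/4.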